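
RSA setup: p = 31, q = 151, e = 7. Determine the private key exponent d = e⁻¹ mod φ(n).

φ(n) = (p−1)(q−1) = 30·150 = 4500.
Need d with 7·d ≡ 1 (mod 4500). Apply the extended Euclidean algorithm:
4500 = 642·7 + 6
7 = 1·6 + 1
6 = 6·1 + 0
Back-substitute:
1 = 7 − 6
1 = −4500 + 643·7
So 7·643 ≡ 1 (mod 4500), hence d = 643.

643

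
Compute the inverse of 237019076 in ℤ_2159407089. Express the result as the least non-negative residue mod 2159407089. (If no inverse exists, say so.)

Euclidean algorithm on 2159407089, 237019076:
2159407089 = 9*237019076 + 26235405
237019076 = 9*26235405 + 900431
26235405 = 29*900431 + 122906
900431 = 7*122906 + 40089
122906 = 3*40089 + 2639
40089 = 15*2639 + 504
2639 = 5*504 + 119
504 = 4*119 + 28
119 = 4*28 + 7
28 = 4*7 + 0
Since gcd = 7 > 1, 237019076 is not a unit mod 2159407089.

no inverse exists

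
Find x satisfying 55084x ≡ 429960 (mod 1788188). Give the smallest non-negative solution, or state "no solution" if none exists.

First find gcd(55084, 1788188):
1788188 = 32·55084 + 25500
55084 = 2·25500 + 4084
25500 = 6·4084 + 996
4084 = 4·996 + 100
996 = 9·100 + 96
100 = 1·96 + 4
96 = 24·4 + 0
gcd = 4 and 4 | 429960, so solutions exist. Divide through by 4: 13771x ≡ 107490 (mod 447047).
Now find 13771⁻¹ mod 447047:
447047 = 32×13771 + 6375
13771 = 2×6375 + 1021
6375 = 6×1021 + 249
1021 = 4×249 + 25
249 = 9×25 + 24
25 = 1×24 + 1
24 = 24×1 + 0
Back-substitute:
1 = 25 − 24
1 = −249 + 10·25
1 = 10·1021 − 41·249
1 = −41·6375 + 256·1021
1 = 256·13771 − 553·6375
1 = −553·447047 + 17952·13771
So 13771⁻¹ ≡ 17952 (mod 447047).
Then x ≡ 17952·107490 ≡ 205628 (mod 447047); the smallest non-negative solution is x = 205628.

205628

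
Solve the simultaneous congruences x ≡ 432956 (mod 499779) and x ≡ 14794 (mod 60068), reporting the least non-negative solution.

9883062902

Write x = 432956 + 499779·k. Then 499779·k ≡ 14794 − 432956 ≡ 2314 (mod 60068).
Need 499779⁻¹ mod 60068. Extended Euclid on (60068, 19235):
60068 = 3·19235 + 2363
19235 = 8·2363 + 331
2363 = 7·331 + 46
331 = 7·46 + 9
46 = 5·9 + 1
9 = 9·1 + 0
Back-substitute:
1 = 46 − 5·9
1 = −5·331 + 36·46
1 = 36·2363 − 257·331
1 = −257·19235 + 2092·2363
1 = 2092·60068 − 6533·19235
499779⁻¹ ≡ 53535 (mod 60068), so k ≡ 53535·2314 ≡ 19774 (mod 60068).
x = 432956 + 499779·19774 = 9883062902.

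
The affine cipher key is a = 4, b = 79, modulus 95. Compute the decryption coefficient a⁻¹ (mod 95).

24

Apply the Euclidean algorithm to 95 and 4:
95 = 23×4 + 3
4 = 1×3 + 1
3 = 3×1 + 0
gcd = 1, so the inverse exists. Back-substitute:
1 = 4 − 3
1 = −95 + 24·4
So 4·24 ≡ 1 (mod 95).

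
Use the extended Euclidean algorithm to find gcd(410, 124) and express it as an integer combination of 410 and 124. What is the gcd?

Apply Euclid's algorithm to 410 and 124:
410 = 3·124 + 38
124 = 3·38 + 10
38 = 3·10 + 8
10 = 1·8 + 2
8 = 4·2 + 0
gcd(410, 124) = 2.
Back-substituting:
2 = 10 − 8
2 = −38 + 4·10
2 = 4·124 − 13·38
2 = −13·410 + 43·124
So 2 = (-13)·410 + (43)·124.

2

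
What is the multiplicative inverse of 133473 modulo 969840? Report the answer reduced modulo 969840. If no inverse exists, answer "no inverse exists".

no inverse exists

Euclidean algorithm on 969840, 133473:
969840 = 7×133473 + 35529
133473 = 3×35529 + 26886
35529 = 1×26886 + 8643
26886 = 3×8643 + 957
8643 = 9×957 + 30
957 = 31×30 + 27
30 = 1×27 + 3
27 = 9×3 + 0
gcd(133473, 969840) = 3 ≠ 1, so 133473 has no multiplicative inverse modulo 969840.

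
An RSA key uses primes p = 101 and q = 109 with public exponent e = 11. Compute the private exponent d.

5891

φ(n) = (p−1)(q−1) = 100·108 = 10800.
Need d with 11·d ≡ 1 (mod 10800). Apply the extended Euclidean algorithm:
10800 = 981*11 + 9
11 = 1*9 + 2
9 = 4*2 + 1
2 = 2*1 + 0
Back-substitute:
1 = 9 − 4·2
1 = −4·11 + 5·9
1 = 5·10800 − 4909·11
So 11·(-4909) ≡ 1 (mod 10800), hence d ≡ -4909 ≡ 5891 (mod 10800).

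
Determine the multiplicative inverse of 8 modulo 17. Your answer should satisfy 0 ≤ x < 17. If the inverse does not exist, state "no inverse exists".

Extended Euclidean algorithm:
17 = 2*8 + 1
8 = 8*1 + 0
The gcd is 1. Working backward:
1 = 17 − 2·8
Hence 8⁻¹ ≡ -2 ≡ 15 (mod 17).

15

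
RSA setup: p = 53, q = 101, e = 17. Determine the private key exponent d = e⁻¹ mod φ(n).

2753

φ(n) = (p−1)(q−1) = 52·100 = 5200.
Need d with 17·d ≡ 1 (mod 5200). Apply the extended Euclidean algorithm:
5200 = 305·17 + 15
17 = 1·15 + 2
15 = 7·2 + 1
2 = 2·1 + 0
Back-substitute:
1 = 15 − 7·2
1 = −7·17 + 8·15
1 = 8·5200 − 2447·17
So 17·(-2447) ≡ 1 (mod 5200), hence d ≡ -2447 ≡ 2753 (mod 5200).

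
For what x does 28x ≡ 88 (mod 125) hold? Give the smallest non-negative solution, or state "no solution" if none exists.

21

First find gcd(28, 125):
125 = 4*28 + 13
28 = 2*13 + 2
13 = 6*2 + 1
2 = 2*1 + 0
gcd = 1, so a unique solution mod 125 exists.
Back-substitute for the Bézout coefficients:
1 = 13 − 6·2
1 = −6·28 + 13·13
1 = 13·125 − 58·28
So 28·(-58) ≡ 1 (mod 125), giving 28⁻¹ ≡ 67.
x ≡ 28⁻¹·88 ≡ 67·88 ≡ 21 (mod 125).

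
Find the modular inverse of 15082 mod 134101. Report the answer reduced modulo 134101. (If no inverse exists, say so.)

Apply the Euclidean algorithm to 134101 and 15082:
134101 = 8*15082 + 13445
15082 = 1*13445 + 1637
13445 = 8*1637 + 349
1637 = 4*349 + 241
349 = 1*241 + 108
241 = 2*108 + 25
108 = 4*25 + 8
25 = 3*8 + 1
8 = 8*1 + 0
The gcd is 1. Working backward:
1 = 25 − 3·8
1 = −3·108 + 13·25
1 = 13·241 − 29·108
1 = −29·349 + 42·241
1 = 42·1637 − 197·349
1 = −197·13445 + 1618·1637
1 = 1618·15082 − 1815·13445
1 = −1815·134101 + 16138·15082
So 15082·16138 ≡ 1 (mod 134101).

16138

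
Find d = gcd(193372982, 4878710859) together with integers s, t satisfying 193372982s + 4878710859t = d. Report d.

Repeated division:
4878710859 = 25*193372982 + 44386309
193372982 = 4*44386309 + 15827746
44386309 = 2*15827746 + 12730817
15827746 = 1*12730817 + 3096929
12730817 = 4*3096929 + 343101
3096929 = 9*343101 + 9020
343101 = 38*9020 + 341
9020 = 26*341 + 154
341 = 2*154 + 33
154 = 4*33 + 22
33 = 1*22 + 11
22 = 2*11 + 0
gcd(193372982, 4878710859) = 11.
Working backward:
11 = 33 − 22
11 = −154 + 5·33
11 = 5·341 − 11·154
11 = −11·9020 + 291·341
11 = 291·343101 − 11069·9020
11 = −11069·3096929 + 99912·343101
11 = 99912·12730817 − 410717·3096929
11 = −410717·15827746 + 510629·12730817
11 = 510629·44386309 − 1431975·15827746
11 = −1431975·193372982 + 6238529·44386309
11 = 6238529·4878710859 − 157395200·193372982
So 11 = (6238529)·4878710859 + (-157395200)·193372982.

11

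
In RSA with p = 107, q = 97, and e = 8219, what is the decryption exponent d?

5075

φ(n) = (p−1)(q−1) = 106·96 = 10176.
Need d with 8219·d ≡ 1 (mod 10176). Apply the extended Euclidean algorithm:
10176 = 1×8219 + 1957
8219 = 4×1957 + 391
1957 = 5×391 + 2
391 = 195×2 + 1
2 = 2×1 + 0
Back-substitute:
1 = 391 − 195·2
1 = −195·1957 + 976·391
1 = 976·8219 − 4099·1957
1 = −4099·10176 + 5075·8219
So 8219·5075 ≡ 1 (mod 10176), hence d = 5075.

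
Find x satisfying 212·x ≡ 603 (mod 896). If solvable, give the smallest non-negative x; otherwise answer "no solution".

no solution

gcd(212, 896):
896 = 4*212 + 48
212 = 4*48 + 20
48 = 2*20 + 8
20 = 2*8 + 4
8 = 2*4 + 0
gcd = 4, but 4 ∤ 603, so the congruence has no solution.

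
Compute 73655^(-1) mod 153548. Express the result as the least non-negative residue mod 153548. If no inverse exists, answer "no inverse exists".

Apply the Euclidean algorithm to 153548 and 73655:
153548 = 2×73655 + 6238
73655 = 11×6238 + 5037
6238 = 1×5037 + 1201
5037 = 4×1201 + 233
1201 = 5×233 + 36
233 = 6×36 + 17
36 = 2×17 + 2
17 = 8×2 + 1
2 = 2×1 + 0
The gcd is 1. Working backward:
1 = 17 − 8·2
1 = −8·36 + 17·17
1 = 17·233 − 110·36
1 = −110·1201 + 567·233
1 = 567·5037 − 2378·1201
1 = −2378·6238 + 2945·5037
1 = 2945·73655 − 34773·6238
1 = −34773·153548 + 72491·73655
So 73655·72491 ≡ 1 (mod 153548).

72491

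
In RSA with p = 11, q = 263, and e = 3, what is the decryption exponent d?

φ(n) = (p−1)(q−1) = 10·262 = 2620.
Need d with 3·d ≡ 1 (mod 2620). Apply the extended Euclidean algorithm:
2620 = 873·3 + 1
3 = 3·1 + 0
Back-substitute:
1 = 2620 − 873·3
So 3·(-873) ≡ 1 (mod 2620), hence d ≡ -873 ≡ 1747 (mod 2620).

1747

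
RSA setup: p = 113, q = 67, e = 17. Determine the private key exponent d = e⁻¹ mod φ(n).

2609

φ(n) = (p−1)(q−1) = 112·66 = 7392.
Need d with 17·d ≡ 1 (mod 7392). Apply the extended Euclidean algorithm:
7392 = 434×17 + 14
17 = 1×14 + 3
14 = 4×3 + 2
3 = 1×2 + 1
2 = 2×1 + 0
Back-substitute:
1 = 3 − 2
1 = −14 + 5·3
1 = 5·17 − 6·14
1 = −6·7392 + 2609·17
So 17·2609 ≡ 1 (mod 7392), hence d = 2609.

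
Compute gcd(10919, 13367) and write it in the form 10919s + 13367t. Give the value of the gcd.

1

Apply Euclid's algorithm to 13367 and 10919:
13367 = 1*10919 + 2448
10919 = 4*2448 + 1127
2448 = 2*1127 + 194
1127 = 5*194 + 157
194 = 1*157 + 37
157 = 4*37 + 9
37 = 4*9 + 1
9 = 9*1 + 0
gcd(10919, 13367) = 1.
Express as a combination:
1 = 37 − 4·9
1 = −4·157 + 17·37
1 = 17·194 − 21·157
1 = −21·1127 + 122·194
1 = 122·2448 − 265·1127
1 = −265·10919 + 1182·2448
1 = 1182·13367 − 1447·10919
So 1 = (1182)·13367 + (-1447)·10919.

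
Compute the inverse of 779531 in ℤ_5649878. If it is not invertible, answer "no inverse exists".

3007471

Extended Euclidean algorithm:
5649878 = 7×779531 + 193161
779531 = 4×193161 + 6887
193161 = 28×6887 + 325
6887 = 21×325 + 62
325 = 5×62 + 15
62 = 4×15 + 2
15 = 7×2 + 1
2 = 2×1 + 0
The gcd is 1. Working backward:
1 = 15 − 7·2
1 = −7·62 + 29·15
1 = 29·325 − 152·62
1 = −152·6887 + 3221·325
1 = 3221·193161 − 90340·6887
1 = −90340·779531 + 364581·193161
1 = 364581·5649878 − 2642407·779531
Thus 779531·(-2642407) ≡ 1 (mod 5649878); reducing, -2642407 mod 5649878 = 3007471.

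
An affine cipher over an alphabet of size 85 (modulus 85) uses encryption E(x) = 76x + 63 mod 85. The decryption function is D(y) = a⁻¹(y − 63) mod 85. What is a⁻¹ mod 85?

66

Extended Euclidean algorithm:
85 = 1×76 + 9
76 = 8×9 + 4
9 = 2×4 + 1
4 = 4×1 + 0
Since gcd(76, 85) = 1, back-substitute to write 1 as a combination:
1 = 9 − 2·4
1 = −2·76 + 17·9
1 = 17·85 − 19·76
Hence 76⁻¹ ≡ -19 ≡ 66 (mod 85).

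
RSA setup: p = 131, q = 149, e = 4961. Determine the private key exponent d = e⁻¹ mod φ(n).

φ(n) = (p−1)(q−1) = 130·148 = 19240.
Need d with 4961·d ≡ 1 (mod 19240). Apply the extended Euclidean algorithm:
19240 = 3·4961 + 4357
4961 = 1·4357 + 604
4357 = 7·604 + 129
604 = 4·129 + 88
129 = 1·88 + 41
88 = 2·41 + 6
41 = 6·6 + 5
6 = 1·5 + 1
5 = 5·1 + 0
Back-substitute:
1 = 6 − 5
1 = −41 + 7·6
1 = 7·88 − 15·41
1 = −15·129 + 22·88
1 = 22·604 − 103·129
1 = −103·4357 + 743·604
1 = 743·4961 − 846·4357
1 = −846·19240 + 3281·4961
So 4961·3281 ≡ 1 (mod 19240), hence d = 3281.

3281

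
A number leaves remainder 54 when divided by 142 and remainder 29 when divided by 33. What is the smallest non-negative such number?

2042

Write x = 54 + 142·k. Then 142·k ≡ 29 − 54 ≡ 8 (mod 33).
Need 142⁻¹ mod 33. Extended Euclid on (33, 10):
33 = 3*10 + 3
10 = 3*3 + 1
3 = 3*1 + 0
Back-substitute:
1 = 10 − 3·3
1 = −3·33 + 10·10
142⁻¹ ≡ 10 (mod 33), so k ≡ 10·8 ≡ 14 (mod 33).
x = 54 + 142·14 = 2042.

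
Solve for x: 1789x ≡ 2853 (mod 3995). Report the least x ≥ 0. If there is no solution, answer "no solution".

1797

First find gcd(1789, 3995):
3995 = 2·1789 + 417
1789 = 4·417 + 121
417 = 3·121 + 54
121 = 2·54 + 13
54 = 4·13 + 2
13 = 6·2 + 1
2 = 2·1 + 0
gcd = 1, so a unique solution mod 3995 exists.
Back-substitute for the Bézout coefficients:
1 = 13 − 6·2
1 = −6·54 + 25·13
1 = 25·121 − 56·54
1 = −56·417 + 193·121
1 = 193·1789 − 828·417
1 = −828·3995 + 1849·1789
So 1789·(1849) ≡ 1 (mod 3995), giving 1789⁻¹ ≡ 1849.
x ≡ 1789⁻¹·2853 ≡ 1849·2853 ≡ 1797 (mod 3995).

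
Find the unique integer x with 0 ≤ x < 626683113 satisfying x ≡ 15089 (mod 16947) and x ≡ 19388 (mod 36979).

64362848

Write x = 15089 + 16947·k. Then 16947·k ≡ 19388 − 15089 ≡ 4299 (mod 36979).
Need 16947⁻¹ mod 36979. Extended Euclid on (36979, 16947):
36979 = 2*16947 + 3085
16947 = 5*3085 + 1522
3085 = 2*1522 + 41
1522 = 37*41 + 5
41 = 8*5 + 1
5 = 5*1 + 0
Back-substitute:
1 = 41 − 8·5
1 = −8·1522 + 297·41
1 = 297·3085 − 602·1522
1 = −602·16947 + 3307·3085
1 = 3307·36979 − 7216·16947
16947⁻¹ ≡ 29763 (mod 36979), so k ≡ 29763·4299 ≡ 3797 (mod 36979).
x = 15089 + 16947·3797 = 64362848.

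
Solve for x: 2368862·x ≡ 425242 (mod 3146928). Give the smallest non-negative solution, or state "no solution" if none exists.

First find gcd(2368862, 3146928):
3146928 = 1*2368862 + 778066
2368862 = 3*778066 + 34664
778066 = 22*34664 + 15458
34664 = 2*15458 + 3748
15458 = 4*3748 + 466
3748 = 8*466 + 20
466 = 23*20 + 6
20 = 3*6 + 2
6 = 3*2 + 0
gcd = 2 and 2 | 425242, so solutions exist. Divide through by 2: 1184431x ≡ 212621 (mod 1573464).
Now find 1184431⁻¹ mod 1573464:
1573464 = 1×1184431 + 389033
1184431 = 3×389033 + 17332
389033 = 22×17332 + 7729
17332 = 2×7729 + 1874
7729 = 4×1874 + 233
1874 = 8×233 + 10
233 = 23×10 + 3
10 = 3×3 + 1
3 = 3×1 + 0
Back-substitute:
1 = 10 − 3·3
1 = −3·233 + 70·10
1 = 70·1874 − 563·233
1 = −563·7729 + 2322·1874
1 = 2322·17332 − 5207·7729
1 = −5207·389033 + 116876·17332
1 = 116876·1184431 − 355835·389033
1 = −355835·1573464 + 472711·1184431
So 1184431⁻¹ ≡ 472711 (mod 1573464).
Then x ≡ 472711·212621 ≡ 125603 (mod 1573464); the smallest non-negative solution is x = 125603.

125603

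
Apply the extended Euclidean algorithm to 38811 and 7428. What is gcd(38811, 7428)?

3

Apply Euclid's algorithm to 38811 and 7428:
38811 = 5*7428 + 1671
7428 = 4*1671 + 744
1671 = 2*744 + 183
744 = 4*183 + 12
183 = 15*12 + 3
12 = 4*3 + 0
gcd(38811, 7428) = 3.
Express as a combination:
3 = 183 − 15·12
3 = −15·744 + 61·183
3 = 61·1671 − 137·744
3 = −137·7428 + 609·1671
3 = 609·38811 − 3182·7428
So 3 = (609)·38811 + (-3182)·7428.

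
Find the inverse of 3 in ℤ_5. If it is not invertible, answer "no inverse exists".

2

Extended Euclidean algorithm:
5 = 1*3 + 2
3 = 1*2 + 1
2 = 2*1 + 0
Since gcd(3, 5) = 1, back-substitute to write 1 as a combination:
1 = 3 − 2
1 = −5 + 2·3
So 3·2 ≡ 1 (mod 5).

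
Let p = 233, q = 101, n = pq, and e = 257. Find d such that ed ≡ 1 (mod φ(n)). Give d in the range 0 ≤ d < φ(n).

993

φ(n) = (p−1)(q−1) = 232·100 = 23200.
Need d with 257·d ≡ 1 (mod 23200). Apply the extended Euclidean algorithm:
23200 = 90×257 + 70
257 = 3×70 + 47
70 = 1×47 + 23
47 = 2×23 + 1
23 = 23×1 + 0
Back-substitute:
1 = 47 − 2·23
1 = −2·70 + 3·47
1 = 3·257 − 11·70
1 = −11·23200 + 993·257
So 257·993 ≡ 1 (mod 23200), hence d = 993.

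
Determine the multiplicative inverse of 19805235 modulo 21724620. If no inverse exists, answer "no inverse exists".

no inverse exists

Euclidean algorithm on 21724620, 19805235:
21724620 = 1×19805235 + 1919385
19805235 = 10×1919385 + 611385
1919385 = 3×611385 + 85230
611385 = 7×85230 + 14775
85230 = 5×14775 + 11355
14775 = 1×11355 + 3420
11355 = 3×3420 + 1095
3420 = 3×1095 + 135
1095 = 8×135 + 15
135 = 9×15 + 0
gcd(19805235, 21724620) = 15 ≠ 1, so 19805235 has no multiplicative inverse modulo 21724620.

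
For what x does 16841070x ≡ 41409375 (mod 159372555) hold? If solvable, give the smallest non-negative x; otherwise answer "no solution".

First find gcd(16841070, 159372555):
159372555 = 9·16841070 + 7802925
16841070 = 2·7802925 + 1235220
7802925 = 6·1235220 + 391605
1235220 = 3·391605 + 60405
391605 = 6·60405 + 29175
60405 = 2·29175 + 2055
29175 = 14·2055 + 405
2055 = 5·405 + 30
405 = 13·30 + 15
30 = 2·15 + 0
gcd = 15 and 15 | 41409375, so solutions exist. Divide through by 15: 1122738x ≡ 2760625 (mod 10624837).
Now find 1122738⁻¹ mod 10624837:
10624837 = 9×1122738 + 520195
1122738 = 2×520195 + 82348
520195 = 6×82348 + 26107
82348 = 3×26107 + 4027
26107 = 6×4027 + 1945
4027 = 2×1945 + 137
1945 = 14×137 + 27
137 = 5×27 + 2
27 = 13×2 + 1
2 = 2×1 + 0
Back-substitute:
1 = 27 − 13·2
1 = −13·137 + 66·27
1 = 66·1945 − 937·137
1 = −937·4027 + 1940·1945
1 = 1940·26107 − 12577·4027
1 = −12577·82348 + 39671·26107
1 = 39671·520195 − 250603·82348
1 = −250603·1122738 + 540877·520195
1 = 540877·10624837 − 5118496·1122738
So 1122738·(-5118496) ≡ 1 (mod 10624837), i.e. 1122738⁻¹ ≡ 5506341.
Then x ≡ 5506341·2760625 ≡ 9576899 (mod 10624837); the smallest non-negative solution is x = 9576899.

9576899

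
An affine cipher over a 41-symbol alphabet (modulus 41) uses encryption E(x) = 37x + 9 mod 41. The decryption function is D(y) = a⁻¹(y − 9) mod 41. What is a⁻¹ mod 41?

10

gcd(41, 37) by repeated division:
41 = 1×37 + 4
37 = 9×4 + 1
4 = 4×1 + 0
The gcd is 1. Working backward:
1 = 37 − 9·4
1 = −9·41 + 10·37
So 37·10 ≡ 1 (mod 41).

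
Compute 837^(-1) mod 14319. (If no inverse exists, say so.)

no inverse exists

Compute gcd(837, 14319):
14319 = 17·837 + 90
837 = 9·90 + 27
90 = 3·27 + 9
27 = 3·9 + 0
The gcd is 9, not 1, hence no inverse exists.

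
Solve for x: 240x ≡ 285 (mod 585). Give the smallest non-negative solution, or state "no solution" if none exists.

First find gcd(240, 585):
585 = 2*240 + 105
240 = 2*105 + 30
105 = 3*30 + 15
30 = 2*15 + 0
gcd = 15 and 15 | 285, so solutions exist. Divide through by 15: 16x ≡ 19 (mod 39).
Now find 16⁻¹ mod 39:
39 = 2·16 + 7
16 = 2·7 + 2
7 = 3·2 + 1
2 = 2·1 + 0
Back-substitute:
1 = 7 − 3·2
1 = −3·16 + 7·7
1 = 7·39 − 17·16
So 16·(-17) ≡ 1 (mod 39), i.e. 16⁻¹ ≡ 22.
Then x ≡ 22·19 ≡ 28 (mod 39); the smallest non-negative solution is x = 28.

28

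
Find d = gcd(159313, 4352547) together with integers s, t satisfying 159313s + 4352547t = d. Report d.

Apply Euclid's algorithm to 4352547 and 159313:
4352547 = 27*159313 + 51096
159313 = 3*51096 + 6025
51096 = 8*6025 + 2896
6025 = 2*2896 + 233
2896 = 12*233 + 100
233 = 2*100 + 33
100 = 3*33 + 1
33 = 33*1 + 0
gcd(159313, 4352547) = 1.
Express as a combination:
1 = 100 − 3·33
1 = −3·233 + 7·100
1 = 7·2896 − 87·233
1 = −87·6025 + 181·2896
1 = 181·51096 − 1535·6025
1 = −1535·159313 + 4786·51096
1 = 4786·4352547 − 130757·159313
So 1 = (4786)·4352547 + (-130757)·159313.

1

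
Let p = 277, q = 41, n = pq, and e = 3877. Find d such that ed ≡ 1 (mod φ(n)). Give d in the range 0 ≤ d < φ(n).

10573

φ(n) = (p−1)(q−1) = 276·40 = 11040.
Need d with 3877·d ≡ 1 (mod 11040). Apply the extended Euclidean algorithm:
11040 = 2·3877 + 3286
3877 = 1·3286 + 591
3286 = 5·591 + 331
591 = 1·331 + 260
331 = 1·260 + 71
260 = 3·71 + 47
71 = 1·47 + 24
47 = 1·24 + 23
24 = 1·23 + 1
23 = 23·1 + 0
Back-substitute:
1 = 24 − 23
1 = −47 + 2·24
1 = 2·71 − 3·47
1 = −3·260 + 11·71
1 = 11·331 − 14·260
1 = −14·591 + 25·331
1 = 25·3286 − 139·591
1 = −139·3877 + 164·3286
1 = 164·11040 − 467·3877
So 3877·(-467) ≡ 1 (mod 11040), hence d ≡ -467 ≡ 10573 (mod 11040).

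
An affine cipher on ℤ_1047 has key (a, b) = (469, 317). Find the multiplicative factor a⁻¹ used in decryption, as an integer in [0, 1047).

730

Apply the Euclidean algorithm to 1047 and 469:
1047 = 2×469 + 109
469 = 4×109 + 33
109 = 3×33 + 10
33 = 3×10 + 3
10 = 3×3 + 1
3 = 3×1 + 0
gcd = 1, so the inverse exists. Back-substitute:
1 = 10 − 3·3
1 = −3·33 + 10·10
1 = 10·109 − 33·33
1 = −33·469 + 142·109
1 = 142·1047 − 317·469
Thus 469·(-317) ≡ 1 (mod 1047); reducing, -317 mod 1047 = 730.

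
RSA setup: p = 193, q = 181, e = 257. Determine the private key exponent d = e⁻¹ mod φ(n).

13313

φ(n) = (p−1)(q−1) = 192·180 = 34560.
Need d with 257·d ≡ 1 (mod 34560). Apply the extended Euclidean algorithm:
34560 = 134*257 + 122
257 = 2*122 + 13
122 = 9*13 + 5
13 = 2*5 + 3
5 = 1*3 + 2
3 = 1*2 + 1
2 = 2*1 + 0
Back-substitute:
1 = 3 − 2
1 = −5 + 2·3
1 = 2·13 − 5·5
1 = −5·122 + 47·13
1 = 47·257 − 99·122
1 = −99·34560 + 13313·257
So 257·13313 ≡ 1 (mod 34560), hence d = 13313.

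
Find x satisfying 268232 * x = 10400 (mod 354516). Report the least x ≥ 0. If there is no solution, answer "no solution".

3217

First find gcd(268232, 354516):
354516 = 1·268232 + 86284
268232 = 3·86284 + 9380
86284 = 9·9380 + 1864
9380 = 5·1864 + 60
1864 = 31·60 + 4
60 = 15·4 + 0
gcd = 4 and 4 | 10400, so solutions exist. Divide through by 4: 67058x ≡ 2600 (mod 88629).
Now find 67058⁻¹ mod 88629:
88629 = 1*67058 + 21571
67058 = 3*21571 + 2345
21571 = 9*2345 + 466
2345 = 5*466 + 15
466 = 31*15 + 1
15 = 15*1 + 0
Back-substitute:
1 = 466 − 31·15
1 = −31·2345 + 156·466
1 = 156·21571 − 1435·2345
1 = −1435·67058 + 4461·21571
1 = 4461·88629 − 5896·67058
So 67058·(-5896) ≡ 1 (mod 88629), i.e. 67058⁻¹ ≡ 82733.
Then x ≡ 82733·2600 ≡ 3217 (mod 88629); the smallest non-negative solution is x = 3217.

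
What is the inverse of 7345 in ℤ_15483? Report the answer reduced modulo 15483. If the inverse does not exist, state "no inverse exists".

no inverse exists

Euclidean algorithm on 15483, 7345:
15483 = 2×7345 + 793
7345 = 9×793 + 208
793 = 3×208 + 169
208 = 1×169 + 39
169 = 4×39 + 13
39 = 3×13 + 0
Since gcd = 13 > 1, 7345 is not a unit mod 15483.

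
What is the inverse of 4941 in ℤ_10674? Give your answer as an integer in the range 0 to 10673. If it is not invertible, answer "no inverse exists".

no inverse exists

Compute gcd(4941, 10674):
10674 = 2*4941 + 792
4941 = 6*792 + 189
792 = 4*189 + 36
189 = 5*36 + 9
36 = 4*9 + 0
The gcd is 9, not 1, hence no inverse exists.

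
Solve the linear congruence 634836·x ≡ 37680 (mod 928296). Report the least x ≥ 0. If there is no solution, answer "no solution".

14978

First find gcd(634836, 928296):
928296 = 1*634836 + 293460
634836 = 2*293460 + 47916
293460 = 6*47916 + 5964
47916 = 8*5964 + 204
5964 = 29*204 + 48
204 = 4*48 + 12
48 = 4*12 + 0
gcd = 12 and 12 | 37680, so solutions exist. Divide through by 12: 52903x ≡ 3140 (mod 77358).
Now find 52903⁻¹ mod 77358:
77358 = 1·52903 + 24455
52903 = 2·24455 + 3993
24455 = 6·3993 + 497
3993 = 8·497 + 17
497 = 29·17 + 4
17 = 4·4 + 1
4 = 4·1 + 0
Back-substitute:
1 = 17 − 4·4
1 = −4·497 + 117·17
1 = 117·3993 − 940·497
1 = −940·24455 + 5757·3993
1 = 5757·52903 − 12454·24455
1 = −12454·77358 + 18211·52903
So 52903⁻¹ ≡ 18211 (mod 77358).
Then x ≡ 18211·3140 ≡ 14978 (mod 77358); the smallest non-negative solution is x = 14978.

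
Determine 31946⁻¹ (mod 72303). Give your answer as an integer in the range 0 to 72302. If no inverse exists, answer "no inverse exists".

gcd(72303, 31946) by repeated division:
72303 = 2·31946 + 8411
31946 = 3·8411 + 6713
8411 = 1·6713 + 1698
6713 = 3·1698 + 1619
1698 = 1·1619 + 79
1619 = 20·79 + 39
79 = 2·39 + 1
39 = 39·1 + 0
The gcd is 1. Working backward:
1 = 79 − 2·39
1 = −2·1619 + 41·79
1 = 41·1698 − 43·1619
1 = −43·6713 + 170·1698
1 = 170·8411 − 213·6713
1 = −213·31946 + 809·8411
1 = 809·72303 − 1831·31946
Thus 31946·(-1831) ≡ 1 (mod 72303); reducing, -1831 mod 72303 = 70472.

70472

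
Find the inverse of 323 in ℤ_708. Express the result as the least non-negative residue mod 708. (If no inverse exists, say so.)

Extended Euclidean algorithm:
708 = 2·323 + 62
323 = 5·62 + 13
62 = 4·13 + 10
13 = 1·10 + 3
10 = 3·3 + 1
3 = 3·1 + 0
Since gcd(323, 708) = 1, back-substitute to write 1 as a combination:
1 = 10 − 3·3
1 = −3·13 + 4·10
1 = 4·62 − 19·13
1 = −19·323 + 99·62
1 = 99·708 − 217·323
So 323·(-217) ≡ 1 (mod 708), and -217 ≡ 491 (mod 708).

491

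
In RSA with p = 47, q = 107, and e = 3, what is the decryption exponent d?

φ(n) = (p−1)(q−1) = 46·106 = 4876.
Need d with 3·d ≡ 1 (mod 4876). Apply the extended Euclidean algorithm:
4876 = 1625*3 + 1
3 = 3*1 + 0
Back-substitute:
1 = 4876 − 1625·3
So 3·(-1625) ≡ 1 (mod 4876), hence d ≡ -1625 ≡ 3251 (mod 4876).

3251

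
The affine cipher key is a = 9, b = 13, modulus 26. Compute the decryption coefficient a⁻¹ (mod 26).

Apply the Euclidean algorithm to 26 and 9:
26 = 2*9 + 8
9 = 1*8 + 1
8 = 8*1 + 0
gcd = 1, so the inverse exists. Back-substitute:
1 = 9 − 8
1 = −26 + 3·9
So 9·3 ≡ 1 (mod 26).

3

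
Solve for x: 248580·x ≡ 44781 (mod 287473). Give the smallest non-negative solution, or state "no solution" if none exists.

First find gcd(248580, 287473):
287473 = 1·248580 + 38893
248580 = 6·38893 + 15222
38893 = 2·15222 + 8449
15222 = 1·8449 + 6773
8449 = 1·6773 + 1676
6773 = 4·1676 + 69
1676 = 24·69 + 20
69 = 3·20 + 9
20 = 2·9 + 2
9 = 4·2 + 1
2 = 2·1 + 0
gcd = 1, so a unique solution mod 287473 exists.
Back-substitute for the Bézout coefficients:
1 = 9 − 4·2
1 = −4·20 + 9·9
1 = 9·69 − 31·20
1 = −31·1676 + 753·69
1 = 753·6773 − 3043·1676
1 = −3043·8449 + 3796·6773
1 = 3796·15222 − 6839·8449
1 = −6839·38893 + 17474·15222
1 = 17474·248580 − 111683·38893
1 = −111683·287473 + 129157·248580
So 248580·(129157) ≡ 1 (mod 287473), giving 248580⁻¹ ≡ 129157.
x ≡ 248580⁻¹·44781 ≡ 129157·44781 ≡ 110330 (mod 287473).

110330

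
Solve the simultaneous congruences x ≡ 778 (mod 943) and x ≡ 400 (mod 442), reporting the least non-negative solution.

72446

Write x = 778 + 943·k. Then 943·k ≡ 400 − 778 ≡ 64 (mod 442).
Need 943⁻¹ mod 442. Extended Euclid on (442, 59):
442 = 7×59 + 29
59 = 2×29 + 1
29 = 29×1 + 0
Back-substitute:
1 = 59 − 2·29
1 = −2·442 + 15·59
943⁻¹ ≡ 15 (mod 442), so k ≡ 15·64 ≡ 76 (mod 442).
x = 778 + 943·76 = 72446.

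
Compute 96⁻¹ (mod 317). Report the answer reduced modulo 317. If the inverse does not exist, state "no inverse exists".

142

gcd(317, 96) by repeated division:
317 = 3×96 + 29
96 = 3×29 + 9
29 = 3×9 + 2
9 = 4×2 + 1
2 = 2×1 + 0
The gcd is 1. Working backward:
1 = 9 − 4·2
1 = −4·29 + 13·9
1 = 13·96 − 43·29
1 = −43·317 + 142·96
So 96·142 ≡ 1 (mod 317).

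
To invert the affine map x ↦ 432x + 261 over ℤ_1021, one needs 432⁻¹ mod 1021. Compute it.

26

gcd(1021, 432) by repeated division:
1021 = 2*432 + 157
432 = 2*157 + 118
157 = 1*118 + 39
118 = 3*39 + 1
39 = 39*1 + 0
The gcd is 1. Working backward:
1 = 118 − 3·39
1 = −3·157 + 4·118
1 = 4·432 − 11·157
1 = −11·1021 + 26·432
So 432·26 ≡ 1 (mod 1021).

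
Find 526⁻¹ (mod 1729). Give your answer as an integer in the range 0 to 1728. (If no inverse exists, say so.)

687

Extended Euclidean algorithm:
1729 = 3*526 + 151
526 = 3*151 + 73
151 = 2*73 + 5
73 = 14*5 + 3
5 = 1*3 + 2
3 = 1*2 + 1
2 = 2*1 + 0
gcd = 1, so the inverse exists. Back-substitute:
1 = 3 − 2
1 = −5 + 2·3
1 = 2·73 − 29·5
1 = −29·151 + 60·73
1 = 60·526 − 209·151
1 = −209·1729 + 687·526
So 526·687 ≡ 1 (mod 1729).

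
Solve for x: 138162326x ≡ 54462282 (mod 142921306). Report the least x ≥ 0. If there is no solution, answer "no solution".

First find gcd(138162326, 142921306):
142921306 = 1×138162326 + 4758980
138162326 = 29×4758980 + 151906
4758980 = 31×151906 + 49894
151906 = 3×49894 + 2224
49894 = 22×2224 + 966
2224 = 2×966 + 292
966 = 3×292 + 90
292 = 3×90 + 22
90 = 4×22 + 2
22 = 11×2 + 0
gcd = 2 and 2 | 54462282, so solutions exist. Divide through by 2: 69081163x ≡ 27231141 (mod 71460653).
Now find 69081163⁻¹ mod 71460653:
71460653 = 1*69081163 + 2379490
69081163 = 29*2379490 + 75953
2379490 = 31*75953 + 24947
75953 = 3*24947 + 1112
24947 = 22*1112 + 483
1112 = 2*483 + 146
483 = 3*146 + 45
146 = 3*45 + 11
45 = 4*11 + 1
11 = 11*1 + 0
Back-substitute:
1 = 45 − 4·11
1 = −4·146 + 13·45
1 = 13·483 − 43·146
1 = −43·1112 + 99·483
1 = 99·24947 − 2221·1112
1 = −2221·75953 + 6762·24947
1 = 6762·2379490 − 211843·75953
1 = −211843·69081163 + 6150209·2379490
1 = 6150209·71460653 − 6362052·69081163
So 69081163·(-6362052) ≡ 1 (mod 71460653), i.e. 69081163⁻¹ ≡ 65098601.
Then x ≡ 65098601·27231141 ≡ 56342483 (mod 71460653); the smallest non-negative solution is x = 56342483.

56342483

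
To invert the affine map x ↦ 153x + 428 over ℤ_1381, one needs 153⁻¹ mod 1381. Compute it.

343

gcd(1381, 153) by repeated division:
1381 = 9*153 + 4
153 = 38*4 + 1
4 = 4*1 + 0
Since gcd(153, 1381) = 1, back-substitute to write 1 as a combination:
1 = 153 − 38·4
1 = −38·1381 + 343·153
So 153·343 ≡ 1 (mod 1381).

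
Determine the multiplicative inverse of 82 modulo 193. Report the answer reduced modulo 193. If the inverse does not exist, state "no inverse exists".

Run Euclid on (193, 82):
193 = 2*82 + 29
82 = 2*29 + 24
29 = 1*24 + 5
24 = 4*5 + 4
5 = 1*4 + 1
4 = 4*1 + 0
Since gcd(82, 193) = 1, back-substitute to write 1 as a combination:
1 = 5 − 4
1 = −24 + 5·5
1 = 5·29 − 6·24
1 = −6·82 + 17·29
1 = 17·193 − 40·82
So 82·(-40) ≡ 1 (mod 193), and -40 ≡ 153 (mod 193).

153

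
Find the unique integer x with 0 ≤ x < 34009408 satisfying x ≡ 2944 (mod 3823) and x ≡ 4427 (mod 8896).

Write x = 2944 + 3823·k. Then 3823·k ≡ 4427 − 2944 ≡ 1483 (mod 8896).
Need 3823⁻¹ mod 8896. Extended Euclid on (8896, 3823):
8896 = 2×3823 + 1250
3823 = 3×1250 + 73
1250 = 17×73 + 9
73 = 8×9 + 1
9 = 9×1 + 0
Back-substitute:
1 = 73 − 8·9
1 = −8·1250 + 137·73
1 = 137·3823 − 419·1250
1 = −419·8896 + 975·3823
3823⁻¹ ≡ 975 (mod 8896), so k ≡ 975·1483 ≡ 4773 (mod 8896).
x = 2944 + 3823·4773 = 18250123.

18250123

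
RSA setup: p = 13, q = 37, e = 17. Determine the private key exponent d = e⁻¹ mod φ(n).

305

φ(n) = (p−1)(q−1) = 12·36 = 432.
Need d with 17·d ≡ 1 (mod 432). Apply the extended Euclidean algorithm:
432 = 25×17 + 7
17 = 2×7 + 3
7 = 2×3 + 1
3 = 3×1 + 0
Back-substitute:
1 = 7 − 2·3
1 = −2·17 + 5·7
1 = 5·432 − 127·17
So 17·(-127) ≡ 1 (mod 432), hence d ≡ -127 ≡ 305 (mod 432).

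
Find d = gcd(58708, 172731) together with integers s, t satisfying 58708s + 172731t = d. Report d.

Apply Euclid's algorithm to 172731 and 58708:
172731 = 2*58708 + 55315
58708 = 1*55315 + 3393
55315 = 16*3393 + 1027
3393 = 3*1027 + 312
1027 = 3*312 + 91
312 = 3*91 + 39
91 = 2*39 + 13
39 = 3*13 + 0
gcd(58708, 172731) = 13.
Working backward:
13 = 91 − 2·39
13 = −2·312 + 7·91
13 = 7·1027 − 23·312
13 = −23·3393 + 76·1027
13 = 76·55315 − 1239·3393
13 = −1239·58708 + 1315·55315
13 = 1315·172731 − 3869·58708
So 13 = (1315)·172731 + (-3869)·58708.

13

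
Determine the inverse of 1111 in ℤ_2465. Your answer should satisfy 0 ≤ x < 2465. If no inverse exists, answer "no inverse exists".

71

gcd(2465, 1111) by repeated division:
2465 = 2·1111 + 243
1111 = 4·243 + 139
243 = 1·139 + 104
139 = 1·104 + 35
104 = 2·35 + 34
35 = 1·34 + 1
34 = 34·1 + 0
The gcd is 1. Working backward:
1 = 35 − 34
1 = −104 + 3·35
1 = 3·139 − 4·104
1 = −4·243 + 7·139
1 = 7·1111 − 32·243
1 = −32·2465 + 71·1111
So 1111·71 ≡ 1 (mod 2465).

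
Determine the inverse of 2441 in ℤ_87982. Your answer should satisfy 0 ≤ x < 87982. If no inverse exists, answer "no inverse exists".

58931

Extended Euclidean algorithm:
87982 = 36·2441 + 106
2441 = 23·106 + 3
106 = 35·3 + 1
3 = 3·1 + 0
Since gcd(2441, 87982) = 1, back-substitute to write 1 as a combination:
1 = 106 − 35·3
1 = −35·2441 + 806·106
1 = 806·87982 − 29051·2441
Hence 2441⁻¹ ≡ -29051 ≡ 58931 (mod 87982).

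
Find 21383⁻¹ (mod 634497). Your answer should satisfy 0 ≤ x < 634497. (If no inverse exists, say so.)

gcd(634497, 21383) by repeated division:
634497 = 29*21383 + 14390
21383 = 1*14390 + 6993
14390 = 2*6993 + 404
6993 = 17*404 + 125
404 = 3*125 + 29
125 = 4*29 + 9
29 = 3*9 + 2
9 = 4*2 + 1
2 = 2*1 + 0
Since gcd(21383, 634497) = 1, back-substitute to write 1 as a combination:
1 = 9 − 4·2
1 = −4·29 + 13·9
1 = 13·125 − 56·29
1 = −56·404 + 181·125
1 = 181·6993 − 3133·404
1 = −3133·14390 + 6447·6993
1 = 6447·21383 − 9580·14390
1 = −9580·634497 + 284267·21383
So 21383·284267 ≡ 1 (mod 634497).

284267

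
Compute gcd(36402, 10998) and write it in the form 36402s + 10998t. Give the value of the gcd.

Repeated division:
36402 = 3×10998 + 3408
10998 = 3×3408 + 774
3408 = 4×774 + 312
774 = 2×312 + 150
312 = 2×150 + 12
150 = 12×12 + 6
12 = 2×6 + 0
gcd(36402, 10998) = 6.
Working backward:
6 = 150 − 12·12
6 = −12·312 + 25·150
6 = 25·774 − 62·312
6 = −62·3408 + 273·774
6 = 273·10998 − 881·3408
6 = −881·36402 + 2916·10998
So 6 = (-881)·36402 + (2916)·10998.

6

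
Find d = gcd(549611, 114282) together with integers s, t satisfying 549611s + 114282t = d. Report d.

Euclidean algorithm:
549611 = 4·114282 + 92483
114282 = 1·92483 + 21799
92483 = 4·21799 + 5287
21799 = 4·5287 + 651
5287 = 8·651 + 79
651 = 8·79 + 19
79 = 4·19 + 3
19 = 6·3 + 1
3 = 3·1 + 0
gcd(549611, 114282) = 1.
Working backward:
1 = 19 − 6·3
1 = −6·79 + 25·19
1 = 25·651 − 206·79
1 = −206·5287 + 1673·651
1 = 1673·21799 − 6898·5287
1 = −6898·92483 + 29265·21799
1 = 29265·114282 − 36163·92483
1 = −36163·549611 + 173917·114282
So 1 = (-36163)·549611 + (173917)·114282.

1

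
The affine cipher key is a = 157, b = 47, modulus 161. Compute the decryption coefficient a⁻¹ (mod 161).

Extended Euclidean algorithm:
161 = 1·157 + 4
157 = 39·4 + 1
4 = 4·1 + 0
The gcd is 1. Working backward:
1 = 157 − 39·4
1 = −39·161 + 40·157
So 157·40 ≡ 1 (mod 161).

40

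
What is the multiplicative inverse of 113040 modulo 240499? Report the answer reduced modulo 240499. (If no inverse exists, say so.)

207524

gcd(240499, 113040) by repeated division:
240499 = 2·113040 + 14419
113040 = 7·14419 + 12107
14419 = 1·12107 + 2312
12107 = 5·2312 + 547
2312 = 4·547 + 124
547 = 4·124 + 51
124 = 2·51 + 22
51 = 2·22 + 7
22 = 3·7 + 1
7 = 7·1 + 0
The gcd is 1. Working backward:
1 = 22 − 3·7
1 = −3·51 + 7·22
1 = 7·124 − 17·51
1 = −17·547 + 75·124
1 = 75·2312 − 317·547
1 = −317·12107 + 1660·2312
1 = 1660·14419 − 1977·12107
1 = −1977·113040 + 15499·14419
1 = 15499·240499 − 32975·113040
So 113040·(-32975) ≡ 1 (mod 240499), and -32975 ≡ 207524 (mod 240499).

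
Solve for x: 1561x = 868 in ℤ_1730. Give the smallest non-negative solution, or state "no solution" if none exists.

First find gcd(1561, 1730):
1730 = 1*1561 + 169
1561 = 9*169 + 40
169 = 4*40 + 9
40 = 4*9 + 4
9 = 2*4 + 1
4 = 4*1 + 0
gcd = 1, so a unique solution mod 1730 exists.
Back-substitute for the Bézout coefficients:
1 = 9 − 2·4
1 = −2·40 + 9·9
1 = 9·169 − 38·40
1 = −38·1561 + 351·169
1 = 351·1730 − 389·1561
So 1561·(-389) ≡ 1 (mod 1730), giving 1561⁻¹ ≡ 1341.
x ≡ 1561⁻¹·868 ≡ 1341·868 ≡ 1428 (mod 1730).

1428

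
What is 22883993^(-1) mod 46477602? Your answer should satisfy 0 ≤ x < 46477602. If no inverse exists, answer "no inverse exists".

Extended Euclidean algorithm:
46477602 = 2·22883993 + 709616
22883993 = 32·709616 + 176281
709616 = 4·176281 + 4492
176281 = 39·4492 + 1093
4492 = 4·1093 + 120
1093 = 9·120 + 13
120 = 9·13 + 3
13 = 4·3 + 1
3 = 3·1 + 0
Since gcd(22883993, 46477602) = 1, back-substitute to write 1 as a combination:
1 = 13 − 4·3
1 = −4·120 + 37·13
1 = 37·1093 − 337·120
1 = −337·4492 + 1385·1093
1 = 1385·176281 − 54352·4492
1 = −54352·709616 + 218793·176281
1 = 218793·22883993 − 7055728·709616
1 = −7055728·46477602 + 14330249·22883993
So 22883993·14330249 ≡ 1 (mod 46477602).

14330249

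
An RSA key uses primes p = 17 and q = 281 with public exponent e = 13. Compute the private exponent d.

2757

φ(n) = (p−1)(q−1) = 16·280 = 4480.
Need d with 13·d ≡ 1 (mod 4480). Apply the extended Euclidean algorithm:
4480 = 344·13 + 8
13 = 1·8 + 5
8 = 1·5 + 3
5 = 1·3 + 2
3 = 1·2 + 1
2 = 2·1 + 0
Back-substitute:
1 = 3 − 2
1 = −5 + 2·3
1 = 2·8 − 3·5
1 = −3·13 + 5·8
1 = 5·4480 − 1723·13
So 13·(-1723) ≡ 1 (mod 4480), hence d ≡ -1723 ≡ 2757 (mod 4480).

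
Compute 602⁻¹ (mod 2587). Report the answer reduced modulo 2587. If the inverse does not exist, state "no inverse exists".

2428

Extended Euclidean algorithm:
2587 = 4×602 + 179
602 = 3×179 + 65
179 = 2×65 + 49
65 = 1×49 + 16
49 = 3×16 + 1
16 = 16×1 + 0
gcd = 1, so the inverse exists. Back-substitute:
1 = 49 − 3·16
1 = −3·65 + 4·49
1 = 4·179 − 11·65
1 = −11·602 + 37·179
1 = 37·2587 − 159·602
Hence 602⁻¹ ≡ -159 ≡ 2428 (mod 2587).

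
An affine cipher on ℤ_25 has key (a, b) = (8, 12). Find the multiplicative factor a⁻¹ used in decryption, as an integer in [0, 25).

22

Extended Euclidean algorithm:
25 = 3*8 + 1
8 = 8*1 + 0
gcd = 1, so the inverse exists. Back-substitute:
1 = 25 − 3·8
So 8·(-3) ≡ 1 (mod 25), and -3 ≡ 22 (mod 25).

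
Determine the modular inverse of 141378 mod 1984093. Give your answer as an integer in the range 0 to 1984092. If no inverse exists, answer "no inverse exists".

970350

Extended Euclidean algorithm:
1984093 = 14*141378 + 4801
141378 = 29*4801 + 2149
4801 = 2*2149 + 503
2149 = 4*503 + 137
503 = 3*137 + 92
137 = 1*92 + 45
92 = 2*45 + 2
45 = 22*2 + 1
2 = 2*1 + 0
The gcd is 1. Working backward:
1 = 45 − 22·2
1 = −22·92 + 45·45
1 = 45·137 − 67·92
1 = −67·503 + 246·137
1 = 246·2149 − 1051·503
1 = −1051·4801 + 2348·2149
1 = 2348·141378 − 69143·4801
1 = −69143·1984093 + 970350·141378
So 141378·970350 ≡ 1 (mod 1984093).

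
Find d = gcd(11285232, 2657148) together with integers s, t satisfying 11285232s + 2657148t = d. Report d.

Apply Euclid's algorithm to 11285232 and 2657148:
11285232 = 4×2657148 + 656640
2657148 = 4×656640 + 30588
656640 = 21×30588 + 14292
30588 = 2×14292 + 2004
14292 = 7×2004 + 264
2004 = 7×264 + 156
264 = 1×156 + 108
156 = 1×108 + 48
108 = 2×48 + 12
48 = 4×12 + 0
gcd(11285232, 2657148) = 12.
Working backward:
12 = 108 − 2·48
12 = −2·156 + 3·108
12 = 3·264 − 5·156
12 = −5·2004 + 38·264
12 = 38·14292 − 271·2004
12 = −271·30588 + 580·14292
12 = 580·656640 − 12451·30588
12 = −12451·2657148 + 50384·656640
12 = 50384·11285232 − 213987·2657148
So 12 = (50384)·11285232 + (-213987)·2657148.

12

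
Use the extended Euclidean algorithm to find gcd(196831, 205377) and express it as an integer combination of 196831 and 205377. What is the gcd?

Apply Euclid's algorithm to 205377 and 196831:
205377 = 1·196831 + 8546
196831 = 23·8546 + 273
8546 = 31·273 + 83
273 = 3·83 + 24
83 = 3·24 + 11
24 = 2·11 + 2
11 = 5·2 + 1
2 = 2·1 + 0
gcd(196831, 205377) = 1.
Express as a combination:
1 = 11 − 5·2
1 = −5·24 + 11·11
1 = 11·83 − 38·24
1 = −38·273 + 125·83
1 = 125·8546 − 3913·273
1 = −3913·196831 + 90124·8546
1 = 90124·205377 − 94037·196831
So 1 = (90124)·205377 + (-94037)·196831.

1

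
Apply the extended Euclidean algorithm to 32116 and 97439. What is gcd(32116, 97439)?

Repeated division:
97439 = 3×32116 + 1091
32116 = 29×1091 + 477
1091 = 2×477 + 137
477 = 3×137 + 66
137 = 2×66 + 5
66 = 13×5 + 1
5 = 5×1 + 0
gcd(32116, 97439) = 1.
Express as a combination:
1 = 66 − 13·5
1 = −13·137 + 27·66
1 = 27·477 − 94·137
1 = −94·1091 + 215·477
1 = 215·32116 − 6329·1091
1 = −6329·97439 + 19202·32116
So 1 = (-6329)·97439 + (19202)·32116.

1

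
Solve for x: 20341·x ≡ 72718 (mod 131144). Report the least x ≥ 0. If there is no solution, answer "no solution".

First find gcd(20341, 131144):
131144 = 6·20341 + 9098
20341 = 2·9098 + 2145
9098 = 4·2145 + 518
2145 = 4·518 + 73
518 = 7·73 + 7
73 = 10·7 + 3
7 = 2·3 + 1
3 = 3·1 + 0
gcd = 1, so a unique solution mod 131144 exists.
Back-substitute for the Bézout coefficients:
1 = 7 − 2·3
1 = −2·73 + 21·7
1 = 21·518 − 149·73
1 = −149·2145 + 617·518
1 = 617·9098 − 2617·2145
1 = −2617·20341 + 5851·9098
1 = 5851·131144 − 37723·20341
So 20341·(-37723) ≡ 1 (mod 131144), giving 20341⁻¹ ≡ 93421.
x ≡ 20341⁻¹·72718 ≡ 93421·72718 ≡ 129078 (mod 131144).

129078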